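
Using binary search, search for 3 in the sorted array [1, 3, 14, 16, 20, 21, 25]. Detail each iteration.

Binary search for 3 in [1, 3, 14, 16, 20, 21, 25]:

lo=0, hi=6, mid=3, arr[mid]=16 -> 16 > 3, search left half
lo=0, hi=2, mid=1, arr[mid]=3 -> Found target at index 1!

Binary search finds 3 at index 1 after 2 comparisons. The search repeatedly halves the search space by comparing with the middle element.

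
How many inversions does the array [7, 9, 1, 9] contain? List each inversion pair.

Finding inversions in [7, 9, 1, 9]:

(0, 2): arr[0]=7 > arr[2]=1
(1, 2): arr[1]=9 > arr[2]=1

Total inversions: 2

The array has 2 inversion(s): (0,2), (1,2). Each pair (i,j) satisfies i < j and arr[i] > arr[j].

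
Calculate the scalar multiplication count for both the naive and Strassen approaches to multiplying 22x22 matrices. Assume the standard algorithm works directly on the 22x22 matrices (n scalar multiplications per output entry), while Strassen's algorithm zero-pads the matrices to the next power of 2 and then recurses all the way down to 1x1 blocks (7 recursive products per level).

Matrix multiplication for 22x22 matrices:

Strassen's algorithm requires power-of-2 dimensions. Pad 22x22 to 32x32 (next power of 2).

Standard algorithm: 22^3 = 10648 multiplications
Strassen's algorithm: 7^(log2(32)) = 7^5 = 16807 multiplications
Difference: 10648 - 16807 = -6159 (Strassen uses MORE here due to padding overhead — for small or just-over-power-of-2 n, padding can outweigh the per-level savings)

Standard: 10648 multiplications (22^3). Strassen: 16807 multiplications (7^5, after padding to 32x32). Strassen reduces 8 recursive multiplications to 7 at each level.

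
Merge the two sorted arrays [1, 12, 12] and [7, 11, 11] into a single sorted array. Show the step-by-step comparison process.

Merging process:

Compare 1 vs 7: take 1 from left. Merged: [1]
Compare 12 vs 7: take 7 from right. Merged: [1, 7]
Compare 12 vs 11: take 11 from right. Merged: [1, 7, 11]
Compare 12 vs 11: take 11 from right. Merged: [1, 7, 11, 11]
Append remaining from left: [12, 12]. Merged: [1, 7, 11, 11, 12, 12]

Final merged array: [1, 7, 11, 11, 12, 12]
Total comparisons: 4

The merged array is [1, 7, 11, 11, 12, 12], requiring 4 comparisons. The merge step runs in O(n) time where n is the total number of elements.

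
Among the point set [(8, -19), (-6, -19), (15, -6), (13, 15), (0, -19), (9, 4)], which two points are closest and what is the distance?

Computing all pairwise distances among 6 points:

d((8, -19), (-6, -19)) = 14.0
d((8, -19), (15, -6)) = 14.7648
d((8, -19), (13, 15)) = 34.3657
d((8, -19), (0, -19)) = 8.0
d((8, -19), (9, 4)) = 23.0217
d((-6, -19), (15, -6)) = 24.6982
d((-6, -19), (13, 15)) = 38.9487
d((-6, -19), (0, -19)) = 6.0 <-- minimum
d((-6, -19), (9, 4)) = 27.4591
d((15, -6), (13, 15)) = 21.095
d((15, -6), (0, -19)) = 19.8494
d((15, -6), (9, 4)) = 11.6619
d((13, 15), (0, -19)) = 36.4005
d((13, 15), (9, 4)) = 11.7047
d((0, -19), (9, 4)) = 24.6982

Closest pair: (-6, -19) and (0, -19) with distance 6.0

The closest pair is (-6, -19) and (0, -19) with Euclidean distance 6.0. For 6 points, brute-force pairwise comparison is shown above. For large n, the divide-and-conquer algorithm (sort by x, recurse on halves, check the dividing strip) achieves O(n log n).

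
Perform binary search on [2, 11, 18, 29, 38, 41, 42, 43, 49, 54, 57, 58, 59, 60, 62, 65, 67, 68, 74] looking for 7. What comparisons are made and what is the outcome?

Binary search for 7 in [2, 11, 18, 29, 38, 41, 42, 43, 49, 54, 57, 58, 59, 60, 62, 65, 67, 68, 74]:

lo=0, hi=18, mid=9, arr[mid]=54 -> 54 > 7, search left half
lo=0, hi=8, mid=4, arr[mid]=38 -> 38 > 7, search left half
lo=0, hi=3, mid=1, arr[mid]=11 -> 11 > 7, search left half
lo=0, hi=0, mid=0, arr[mid]=2 -> 2 < 7, search right half
lo=1 > hi=0, target 7 not found

Binary search determines that 7 is not in the array after 4 comparisons. The search space was exhausted without finding the target.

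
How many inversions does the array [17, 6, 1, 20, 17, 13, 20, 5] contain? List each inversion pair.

Finding inversions in [17, 6, 1, 20, 17, 13, 20, 5]:

(0, 1): arr[0]=17 > arr[1]=6
(0, 2): arr[0]=17 > arr[2]=1
(0, 5): arr[0]=17 > arr[5]=13
(0, 7): arr[0]=17 > arr[7]=5
(1, 2): arr[1]=6 > arr[2]=1
(1, 7): arr[1]=6 > arr[7]=5
(3, 4): arr[3]=20 > arr[4]=17
(3, 5): arr[3]=20 > arr[5]=13
(3, 7): arr[3]=20 > arr[7]=5
(4, 5): arr[4]=17 > arr[5]=13
(4, 7): arr[4]=17 > arr[7]=5
(5, 7): arr[5]=13 > arr[7]=5
(6, 7): arr[6]=20 > arr[7]=5

Total inversions: 13

The array has 13 inversion(s): (0,1), (0,2), (0,5), (0,7), (1,2), (1,7), (3,4), (3,5), (3,7), (4,5), (4,7), (5,7), (6,7). Each pair (i,j) satisfies i < j and arr[i] > arr[j].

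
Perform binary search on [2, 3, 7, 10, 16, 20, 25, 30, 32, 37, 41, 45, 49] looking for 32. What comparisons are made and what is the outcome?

Binary search for 32 in [2, 3, 7, 10, 16, 20, 25, 30, 32, 37, 41, 45, 49]:

lo=0, hi=12, mid=6, arr[mid]=25 -> 25 < 32, search right half
lo=7, hi=12, mid=9, arr[mid]=37 -> 37 > 32, search left half
lo=7, hi=8, mid=7, arr[mid]=30 -> 30 < 32, search right half
lo=8, hi=8, mid=8, arr[mid]=32 -> Found target at index 8!

Binary search finds 32 at index 8 after 4 comparisons. The search repeatedly halves the search space by comparing with the middle element.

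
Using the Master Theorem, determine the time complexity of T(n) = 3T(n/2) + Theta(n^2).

Master Theorem for T(n) = 3T(n/2) + O(n^2):

a = 3, b = 2, c = 2
log_b(a) = log_2(3) = 1.5850

Case 3: c = 2 > log_2(3) = 1.5850
T(n) = O(n^2) = O(n^2)

For T(n) = 3T(n/2) + O(n^2): log_2(3) = 1.5850. This is Case 3 of the Master Theorem (c > log_b(a), work dominated by root), giving O(n^2).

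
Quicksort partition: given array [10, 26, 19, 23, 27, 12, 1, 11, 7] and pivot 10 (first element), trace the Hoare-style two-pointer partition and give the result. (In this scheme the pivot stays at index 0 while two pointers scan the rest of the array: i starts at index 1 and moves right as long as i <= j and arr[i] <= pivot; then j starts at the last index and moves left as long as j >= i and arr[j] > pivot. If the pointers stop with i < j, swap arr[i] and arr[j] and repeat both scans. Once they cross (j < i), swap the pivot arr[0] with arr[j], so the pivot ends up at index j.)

Hoare-style two-pointer partition with pivot = 10:

Initial array: [10, 26, 19, 23, 27, 12, 1, 11, 7]

Pointers start at i = 1, j = 8.
i stops at index 1 (arr[1]=26 > 10), j stops at index 8 (arr[8]=7 <= 10): swap arr[1] and arr[8], array becomes [10, 7, 19, 23, 27, 12, 1, 11, 26]
i stops at index 2 (arr[2]=19 > 10), j stops at index 6 (arr[6]=1 <= 10): swap arr[2] and arr[6], array becomes [10, 7, 1, 23, 27, 12, 19, 11, 26]
i ends at 3, j ends at 2: the pointers have crossed (j < i), so scanning stops.

Swap pivot arr[0] with arr[2] to place pivot at position 2: [1, 7, 10, 23, 27, 12, 19, 11, 26]
Pivot position: 2

After partitioning with pivot 10, the array becomes [1, 7, 10, 23, 27, 12, 19, 11, 26]. The pivot is placed at index 2. All elements to the left of the pivot are <= 10, and all elements to the right are > 10.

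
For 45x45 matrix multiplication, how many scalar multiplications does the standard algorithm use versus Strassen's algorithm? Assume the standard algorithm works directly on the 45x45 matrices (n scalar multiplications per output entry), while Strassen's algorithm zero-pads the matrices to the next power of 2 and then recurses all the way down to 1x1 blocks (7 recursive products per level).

Matrix multiplication for 45x45 matrices:

Strassen's algorithm requires power-of-2 dimensions. Pad 45x45 to 64x64 (next power of 2).

Standard algorithm: 45^3 = 91125 multiplications
Strassen's algorithm: 7^(log2(64)) = 7^6 = 117649 multiplications
Difference: 91125 - 117649 = -26524 (Strassen uses MORE here due to padding overhead — for small or just-over-power-of-2 n, padding can outweigh the per-level savings)

Standard: 91125 multiplications (45^3). Strassen: 117649 multiplications (7^6, after padding to 64x64). Strassen reduces 8 recursive multiplications to 7 at each level.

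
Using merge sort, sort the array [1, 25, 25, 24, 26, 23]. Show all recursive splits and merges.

Merge sort trace:

Split: [1, 25, 25, 24, 26, 23] -> [1, 25, 25] and [24, 26, 23]
  Split: [1, 25, 25] -> [1] and [25, 25]
    Split: [25, 25] -> [25] and [25]
    Merge: [25] + [25] -> [25, 25]
  Merge: [1] + [25, 25] -> [1, 25, 25]
  Split: [24, 26, 23] -> [24] and [26, 23]
    Split: [26, 23] -> [26] and [23]
    Merge: [26] + [23] -> [23, 26]
  Merge: [24] + [23, 26] -> [23, 24, 26]
Merge: [1, 25, 25] + [23, 24, 26] -> [1, 23, 24, 25, 25, 26]

Final sorted array: [1, 23, 24, 25, 25, 26]

The merge sort proceeds by recursively splitting the array and merging sorted halves.
After all merges, the sorted array is [1, 23, 24, 25, 25, 26].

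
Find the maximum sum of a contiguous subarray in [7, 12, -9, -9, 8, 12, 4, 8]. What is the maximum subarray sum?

Using Kadane's algorithm on [7, 12, -9, -9, 8, 12, 4, 8]:

Scanning through the array:
Position 1 (value 12): max_ending_here = 19, max_so_far = 19
Position 2 (value -9): max_ending_here = 10, max_so_far = 19
Position 3 (value -9): max_ending_here = 1, max_so_far = 19
Position 4 (value 8): max_ending_here = 9, max_so_far = 19
Position 5 (value 12): max_ending_here = 21, max_so_far = 21
Position 6 (value 4): max_ending_here = 25, max_so_far = 25
Position 7 (value 8): max_ending_here = 33, max_so_far = 33

Maximum subarray: [7, 12, -9, -9, 8, 12, 4, 8]
Maximum sum: 33

The maximum subarray is [7, 12, -9, -9, 8, 12, 4, 8] with sum 33. This subarray runs from index 0 to index 7.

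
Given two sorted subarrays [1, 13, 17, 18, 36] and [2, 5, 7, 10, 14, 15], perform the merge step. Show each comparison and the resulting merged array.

Merging process:

Compare 1 vs 2: take 1 from left. Merged: [1]
Compare 13 vs 2: take 2 from right. Merged: [1, 2]
Compare 13 vs 5: take 5 from right. Merged: [1, 2, 5]
Compare 13 vs 7: take 7 from right. Merged: [1, 2, 5, 7]
Compare 13 vs 10: take 10 from right. Merged: [1, 2, 5, 7, 10]
Compare 13 vs 14: take 13 from left. Merged: [1, 2, 5, 7, 10, 13]
Compare 17 vs 14: take 14 from right. Merged: [1, 2, 5, 7, 10, 13, 14]
Compare 17 vs 15: take 15 from right. Merged: [1, 2, 5, 7, 10, 13, 14, 15]
Append remaining from left: [17, 18, 36]. Merged: [1, 2, 5, 7, 10, 13, 14, 15, 17, 18, 36]

Final merged array: [1, 2, 5, 7, 10, 13, 14, 15, 17, 18, 36]
Total comparisons: 8

The merged array is [1, 2, 5, 7, 10, 13, 14, 15, 17, 18, 36], requiring 8 comparisons. The merge step runs in O(n) time where n is the total number of elements.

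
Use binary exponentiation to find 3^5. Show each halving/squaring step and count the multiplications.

Computing 3^5 by squaring (build up from 3^1; each line after the first costs one multiplication):

3^1 = 3
3^2 = (3^1)^2 = 3^2 = 9
3^4 = (3^2)^2 = 9^2 = 81
3^5 = 3 * 3^4 = 3 * 81 = 243

Result: 243
Multiplications needed: 3 (3 lines after 3^1)

3^5 = 243. Using exponentiation by squaring, this requires 3 multiplications. The key idea: if the exponent is even, square the half-power; if odd, multiply by the base once.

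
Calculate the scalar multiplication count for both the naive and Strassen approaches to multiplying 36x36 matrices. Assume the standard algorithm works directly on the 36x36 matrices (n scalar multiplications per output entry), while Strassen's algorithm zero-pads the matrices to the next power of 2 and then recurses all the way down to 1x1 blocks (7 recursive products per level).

Matrix multiplication for 36x36 matrices:

Strassen's algorithm requires power-of-2 dimensions. Pad 36x36 to 64x64 (next power of 2).

Standard algorithm: 36^3 = 46656 multiplications
Strassen's algorithm: 7^(log2(64)) = 7^6 = 117649 multiplications
Difference: 46656 - 117649 = -70993 (Strassen uses MORE here due to padding overhead — for small or just-over-power-of-2 n, padding can outweigh the per-level savings)

Standard: 46656 multiplications (36^3). Strassen: 117649 multiplications (7^6, after padding to 64x64). Strassen reduces 8 recursive multiplications to 7 at each level.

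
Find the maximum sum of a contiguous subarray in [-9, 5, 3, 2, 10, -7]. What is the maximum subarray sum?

Using Kadane's algorithm on [-9, 5, 3, 2, 10, -7]:

Scanning through the array:
Position 1 (value 5): max_ending_here = 5, max_so_far = 5
Position 2 (value 3): max_ending_here = 8, max_so_far = 8
Position 3 (value 2): max_ending_here = 10, max_so_far = 10
Position 4 (value 10): max_ending_here = 20, max_so_far = 20
Position 5 (value -7): max_ending_here = 13, max_so_far = 20

Maximum subarray: [5, 3, 2, 10]
Maximum sum: 20

The maximum subarray is [5, 3, 2, 10] with sum 20. This subarray runs from index 1 to index 4.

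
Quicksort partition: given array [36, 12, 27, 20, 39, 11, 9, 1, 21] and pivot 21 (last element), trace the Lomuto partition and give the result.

Lomuto partition with pivot = 21:

Initial array: [36, 12, 27, 20, 39, 11, 9, 1, 21]

arr[0]=36 > 21: no swap
arr[1]=12 <= 21: swap with position 0, array becomes [12, 36, 27, 20, 39, 11, 9, 1, 21]
arr[2]=27 > 21: no swap
arr[3]=20 <= 21: swap with position 1, array becomes [12, 20, 27, 36, 39, 11, 9, 1, 21]
arr[4]=39 > 21: no swap
arr[5]=11 <= 21: swap with position 2, array becomes [12, 20, 11, 36, 39, 27, 9, 1, 21]
arr[6]=9 <= 21: swap with position 3, array becomes [12, 20, 11, 9, 39, 27, 36, 1, 21]
arr[7]=1 <= 21: swap with position 4, array becomes [12, 20, 11, 9, 1, 27, 36, 39, 21]

Place pivot at position 5: [12, 20, 11, 9, 1, 21, 36, 39, 27]
Pivot position: 5

After partitioning with pivot 21, the array becomes [12, 20, 11, 9, 1, 21, 36, 39, 27]. The pivot is placed at index 5. All elements to the left of the pivot are <= 21, and all elements to the right are > 21.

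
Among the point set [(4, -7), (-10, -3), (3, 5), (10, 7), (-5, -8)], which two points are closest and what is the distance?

Computing all pairwise distances among 5 points:

d((4, -7), (-10, -3)) = 14.5602
d((4, -7), (3, 5)) = 12.0416
d((4, -7), (10, 7)) = 15.2315
d((4, -7), (-5, -8)) = 9.0554
d((-10, -3), (3, 5)) = 15.2643
d((-10, -3), (10, 7)) = 22.3607
d((-10, -3), (-5, -8)) = 7.0711 <-- minimum
d((3, 5), (10, 7)) = 7.2801
d((3, 5), (-5, -8)) = 15.2643
d((10, 7), (-5, -8)) = 21.2132

Closest pair: (-10, -3) and (-5, -8) with distance 7.0711

The closest pair is (-10, -3) and (-5, -8) with Euclidean distance 7.0711. For 5 points, brute-force pairwise comparison is shown above. For large n, the divide-and-conquer algorithm (sort by x, recurse on halves, check the dividing strip) achieves O(n log n).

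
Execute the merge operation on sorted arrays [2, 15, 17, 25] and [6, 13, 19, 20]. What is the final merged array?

Merging process:

Compare 2 vs 6: take 2 from left. Merged: [2]
Compare 15 vs 6: take 6 from right. Merged: [2, 6]
Compare 15 vs 13: take 13 from right. Merged: [2, 6, 13]
Compare 15 vs 19: take 15 from left. Merged: [2, 6, 13, 15]
Compare 17 vs 19: take 17 from left. Merged: [2, 6, 13, 15, 17]
Compare 25 vs 19: take 19 from right. Merged: [2, 6, 13, 15, 17, 19]
Compare 25 vs 20: take 20 from right. Merged: [2, 6, 13, 15, 17, 19, 20]
Append remaining from left: [25]. Merged: [2, 6, 13, 15, 17, 19, 20, 25]

Final merged array: [2, 6, 13, 15, 17, 19, 20, 25]
Total comparisons: 7

The merged array is [2, 6, 13, 15, 17, 19, 20, 25], requiring 7 comparisons. The merge step runs in O(n) time where n is the total number of elements.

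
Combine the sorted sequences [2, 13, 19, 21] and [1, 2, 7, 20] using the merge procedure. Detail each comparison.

Merging process:

Compare 2 vs 1: take 1 from right. Merged: [1]
Compare 2 vs 2: take 2 from left. Merged: [1, 2]
Compare 13 vs 2: take 2 from right. Merged: [1, 2, 2]
Compare 13 vs 7: take 7 from right. Merged: [1, 2, 2, 7]
Compare 13 vs 20: take 13 from left. Merged: [1, 2, 2, 7, 13]
Compare 19 vs 20: take 19 from left. Merged: [1, 2, 2, 7, 13, 19]
Compare 21 vs 20: take 20 from right. Merged: [1, 2, 2, 7, 13, 19, 20]
Append remaining from left: [21]. Merged: [1, 2, 2, 7, 13, 19, 20, 21]

Final merged array: [1, 2, 2, 7, 13, 19, 20, 21]
Total comparisons: 7

The merged array is [1, 2, 2, 7, 13, 19, 20, 21], requiring 7 comparisons. The merge step runs in O(n) time where n is the total number of elements.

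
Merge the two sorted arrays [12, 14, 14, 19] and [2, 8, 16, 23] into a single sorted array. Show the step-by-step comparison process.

Merging process:

Compare 12 vs 2: take 2 from right. Merged: [2]
Compare 12 vs 8: take 8 from right. Merged: [2, 8]
Compare 12 vs 16: take 12 from left. Merged: [2, 8, 12]
Compare 14 vs 16: take 14 from left. Merged: [2, 8, 12, 14]
Compare 14 vs 16: take 14 from left. Merged: [2, 8, 12, 14, 14]
Compare 19 vs 16: take 16 from right. Merged: [2, 8, 12, 14, 14, 16]
Compare 19 vs 23: take 19 from left. Merged: [2, 8, 12, 14, 14, 16, 19]
Append remaining from right: [23]. Merged: [2, 8, 12, 14, 14, 16, 19, 23]

Final merged array: [2, 8, 12, 14, 14, 16, 19, 23]
Total comparisons: 7

The merged array is [2, 8, 12, 14, 14, 16, 19, 23], requiring 7 comparisons. The merge step runs in O(n) time where n is the total number of elements.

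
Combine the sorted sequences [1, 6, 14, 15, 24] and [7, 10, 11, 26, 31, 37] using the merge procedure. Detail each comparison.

Merging process:

Compare 1 vs 7: take 1 from left. Merged: [1]
Compare 6 vs 7: take 6 from left. Merged: [1, 6]
Compare 14 vs 7: take 7 from right. Merged: [1, 6, 7]
Compare 14 vs 10: take 10 from right. Merged: [1, 6, 7, 10]
Compare 14 vs 11: take 11 from right. Merged: [1, 6, 7, 10, 11]
Compare 14 vs 26: take 14 from left. Merged: [1, 6, 7, 10, 11, 14]
Compare 15 vs 26: take 15 from left. Merged: [1, 6, 7, 10, 11, 14, 15]
Compare 24 vs 26: take 24 from left. Merged: [1, 6, 7, 10, 11, 14, 15, 24]
Append remaining from right: [26, 31, 37]. Merged: [1, 6, 7, 10, 11, 14, 15, 24, 26, 31, 37]

Final merged array: [1, 6, 7, 10, 11, 14, 15, 24, 26, 31, 37]
Total comparisons: 8

The merged array is [1, 6, 7, 10, 11, 14, 15, 24, 26, 31, 37], requiring 8 comparisons. The merge step runs in O(n) time where n is the total number of elements.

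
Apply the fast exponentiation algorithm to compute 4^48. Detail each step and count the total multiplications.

Computing 4^48 by squaring (build up from 4^1; each line after the first costs one multiplication):

4^1 = 4
4^2 = (4^1)^2 = 4^2 = 16
4^3 = 4 * 4^2 = 4 * 16 = 64
4^6 = (4^3)^2 = 64^2 = 4096
4^12 = (4^6)^2 = 4096^2 = 16777216
4^24 = (4^12)^2 = 16777216^2 = 281474976710656
4^48 = (4^24)^2 = 281474976710656^2 = 79228162514264337593543950336

Result: 79228162514264337593543950336
Multiplications needed: 6 (6 lines after 4^1)

4^48 = 79228162514264337593543950336. Using exponentiation by squaring, this requires 6 multiplications. The key idea: if the exponent is even, square the half-power; if odd, multiply by the base once.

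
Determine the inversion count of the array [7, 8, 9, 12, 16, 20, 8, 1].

Finding inversions in [7, 8, 9, 12, 16, 20, 8, 1]:

(0, 7): arr[0]=7 > arr[7]=1
(1, 7): arr[1]=8 > arr[7]=1
(2, 6): arr[2]=9 > arr[6]=8
(2, 7): arr[2]=9 > arr[7]=1
(3, 6): arr[3]=12 > arr[6]=8
(3, 7): arr[3]=12 > arr[7]=1
(4, 6): arr[4]=16 > arr[6]=8
(4, 7): arr[4]=16 > arr[7]=1
(5, 6): arr[5]=20 > arr[6]=8
(5, 7): arr[5]=20 > arr[7]=1
(6, 7): arr[6]=8 > arr[7]=1

Total inversions: 11

The array has 11 inversion(s): (0,7), (1,7), (2,6), (2,7), (3,6), (3,7), (4,6), (4,7), (5,6), (5,7), (6,7). Each pair (i,j) satisfies i < j and arr[i] > arr[j].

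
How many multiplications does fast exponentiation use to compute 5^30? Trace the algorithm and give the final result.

Computing 5^30 by squaring (build up from 5^1; each line after the first costs one multiplication):

5^1 = 5
5^2 = (5^1)^2 = 5^2 = 25
5^3 = 5 * 5^2 = 5 * 25 = 125
5^6 = (5^3)^2 = 125^2 = 15625
5^7 = 5 * 5^6 = 5 * 15625 = 78125
5^14 = (5^7)^2 = 78125^2 = 6103515625
5^15 = 5 * 5^14 = 5 * 6103515625 = 30517578125
5^30 = (5^15)^2 = 30517578125^2 = 931322574615478515625

Result: 931322574615478515625
Multiplications needed: 7 (7 lines after 5^1)

5^30 = 931322574615478515625. Using exponentiation by squaring, this requires 7 multiplications. The key idea: if the exponent is even, square the half-power; if odd, multiply by the base once.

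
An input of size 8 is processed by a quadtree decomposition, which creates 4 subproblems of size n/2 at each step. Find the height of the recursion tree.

For divide and conquer with division factor 2:

Problem sizes at each level:
Level 0: 8
Level 1: 4
Level 2: 2
Level 3: 1

The root is level 0 and the size-1 base case is level 3 (the tree spans levels 0 through 3, i.e. 4 levels counting the root), so the depth is the number of divisions: log_2(8) = 3

The recursion tree depth is log_2(8) = 3. At each level, the problem size is divided by 2, so it takes 3 divisions to reduce to a base case of size 1. The algorithm makes 4 recursive calls at each level.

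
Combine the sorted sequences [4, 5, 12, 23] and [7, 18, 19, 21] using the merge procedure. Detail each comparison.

Merging process:

Compare 4 vs 7: take 4 from left. Merged: [4]
Compare 5 vs 7: take 5 from left. Merged: [4, 5]
Compare 12 vs 7: take 7 from right. Merged: [4, 5, 7]
Compare 12 vs 18: take 12 from left. Merged: [4, 5, 7, 12]
Compare 23 vs 18: take 18 from right. Merged: [4, 5, 7, 12, 18]
Compare 23 vs 19: take 19 from right. Merged: [4, 5, 7, 12, 18, 19]
Compare 23 vs 21: take 21 from right. Merged: [4, 5, 7, 12, 18, 19, 21]
Append remaining from left: [23]. Merged: [4, 5, 7, 12, 18, 19, 21, 23]

Final merged array: [4, 5, 7, 12, 18, 19, 21, 23]
Total comparisons: 7

The merged array is [4, 5, 7, 12, 18, 19, 21, 23], requiring 7 comparisons. The merge step runs in O(n) time where n is the total number of elements.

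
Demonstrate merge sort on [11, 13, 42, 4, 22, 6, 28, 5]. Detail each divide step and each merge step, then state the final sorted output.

Merge sort trace:

Split: [11, 13, 42, 4, 22, 6, 28, 5] -> [11, 13, 42, 4] and [22, 6, 28, 5]
  Split: [11, 13, 42, 4] -> [11, 13] and [42, 4]
    Split: [11, 13] -> [11] and [13]
    Merge: [11] + [13] -> [11, 13]
    Split: [42, 4] -> [42] and [4]
    Merge: [42] + [4] -> [4, 42]
  Merge: [11, 13] + [4, 42] -> [4, 11, 13, 42]
  Split: [22, 6, 28, 5] -> [22, 6] and [28, 5]
    Split: [22, 6] -> [22] and [6]
    Merge: [22] + [6] -> [6, 22]
    Split: [28, 5] -> [28] and [5]
    Merge: [28] + [5] -> [5, 28]
  Merge: [6, 22] + [5, 28] -> [5, 6, 22, 28]
Merge: [4, 11, 13, 42] + [5, 6, 22, 28] -> [4, 5, 6, 11, 13, 22, 28, 42]

Final sorted array: [4, 5, 6, 11, 13, 22, 28, 42]

The merge sort proceeds by recursively splitting the array and merging sorted halves.
After all merges, the sorted array is [4, 5, 6, 11, 13, 22, 28, 42].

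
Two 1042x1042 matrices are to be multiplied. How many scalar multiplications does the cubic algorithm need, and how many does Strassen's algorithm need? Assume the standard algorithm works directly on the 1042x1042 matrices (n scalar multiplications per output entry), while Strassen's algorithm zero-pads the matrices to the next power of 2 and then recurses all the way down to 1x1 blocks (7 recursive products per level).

Matrix multiplication for 1042x1042 matrices:

Strassen's algorithm requires power-of-2 dimensions. Pad 1042x1042 to 2048x2048 (next power of 2).

Standard algorithm: 1042^3 = 1131366088 multiplications
Strassen's algorithm: 7^(log2(2048)) = 7^11 = 1977326743 multiplications
Difference: 1131366088 - 1977326743 = -845960655 (Strassen uses MORE here due to padding overhead — for small or just-over-power-of-2 n, padding can outweigh the per-level savings)

Standard: 1131366088 multiplications (1042^3). Strassen: 1977326743 multiplications (7^11, after padding to 2048x2048). Strassen reduces 8 recursive multiplications to 7 at each level.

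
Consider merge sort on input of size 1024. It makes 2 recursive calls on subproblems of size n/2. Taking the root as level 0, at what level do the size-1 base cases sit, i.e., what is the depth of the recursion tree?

For divide and conquer with division factor 2:

Problem sizes at each level:
Level 0: 1024
Level 1: 512
Level 2: 256
Level 3: 128
Level 4: 64
Level 5: 32
Level 6: 16
Level 7: 8
Level 8: 4
Level 9: 2
Level 10: 1

The root is level 0 and the size-1 base case is level 10 (the tree spans levels 0 through 10, i.e. 11 levels counting the root), so the depth is the number of divisions: log_2(1024) = 10

The recursion tree depth is log_2(1024) = 10. At each level, the problem size is divided by 2, so it takes 10 divisions to reduce to a base case of size 1. The algorithm makes 2 recursive calls at each level.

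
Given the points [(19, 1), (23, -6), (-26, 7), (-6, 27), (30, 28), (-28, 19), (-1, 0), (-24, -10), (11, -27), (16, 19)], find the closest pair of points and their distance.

Computing all pairwise distances among 10 points:

d((19, 1), (23, -6)) = 8.0623 <-- minimum
d((19, 1), (-26, 7)) = 45.3982
d((19, 1), (-6, 27)) = 36.0694
d((19, 1), (30, 28)) = 29.1548
d((19, 1), (-28, 19)) = 50.3289
d((19, 1), (-1, 0)) = 20.025
d((19, 1), (-24, -10)) = 44.3847
d((19, 1), (11, -27)) = 29.1204
d((19, 1), (16, 19)) = 18.2483
d((23, -6), (-26, 7)) = 50.6952
d((23, -6), (-6, 27)) = 43.9318
d((23, -6), (30, 28)) = 34.7131
d((23, -6), (-28, 19)) = 56.7979
d((23, -6), (-1, 0)) = 24.7386
d((23, -6), (-24, -10)) = 47.1699
d((23, -6), (11, -27)) = 24.1868
d((23, -6), (16, 19)) = 25.9615
d((-26, 7), (-6, 27)) = 28.2843
d((-26, 7), (30, 28)) = 59.808
d((-26, 7), (-28, 19)) = 12.1655
d((-26, 7), (-1, 0)) = 25.9615
d((-26, 7), (-24, -10)) = 17.1172
d((-26, 7), (11, -27)) = 50.2494
d((-26, 7), (16, 19)) = 43.6807
d((-6, 27), (30, 28)) = 36.0139
d((-6, 27), (-28, 19)) = 23.4094
d((-6, 27), (-1, 0)) = 27.4591
d((-6, 27), (-24, -10)) = 41.1461
d((-6, 27), (11, -27)) = 56.6127
d((-6, 27), (16, 19)) = 23.4094
d((30, 28), (-28, 19)) = 58.6941
d((30, 28), (-1, 0)) = 41.7732
d((30, 28), (-24, -10)) = 66.0303
d((30, 28), (11, -27)) = 58.1893
d((30, 28), (16, 19)) = 16.6433
d((-28, 19), (-1, 0)) = 33.0151
d((-28, 19), (-24, -10)) = 29.2746
d((-28, 19), (11, -27)) = 60.3075
d((-28, 19), (16, 19)) = 44.0
d((-1, 0), (-24, -10)) = 25.0799
d((-1, 0), (11, -27)) = 29.5466
d((-1, 0), (16, 19)) = 25.4951
d((-24, -10), (11, -27)) = 38.9102
d((-24, -10), (16, 19)) = 49.4065
d((11, -27), (16, 19)) = 46.2709

Closest pair: (19, 1) and (23, -6) with distance 8.0623

The closest pair is (19, 1) and (23, -6) with Euclidean distance 8.0623. For 10 points, brute-force pairwise comparison is shown above. For large n, the divide-and-conquer algorithm (sort by x, recurse on halves, check the dividing strip) achieves O(n log n).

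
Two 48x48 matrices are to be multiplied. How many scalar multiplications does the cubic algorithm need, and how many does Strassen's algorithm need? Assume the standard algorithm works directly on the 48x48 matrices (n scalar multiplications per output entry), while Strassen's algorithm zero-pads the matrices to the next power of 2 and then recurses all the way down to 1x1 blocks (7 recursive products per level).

Matrix multiplication for 48x48 matrices:

Strassen's algorithm requires power-of-2 dimensions. Pad 48x48 to 64x64 (next power of 2).

Standard algorithm: 48^3 = 110592 multiplications
Strassen's algorithm: 7^(log2(64)) = 7^6 = 117649 multiplications
Difference: 110592 - 117649 = -7057 (Strassen uses MORE here due to padding overhead — for small or just-over-power-of-2 n, padding can outweigh the per-level savings)

Standard: 110592 multiplications (48^3). Strassen: 117649 multiplications (7^6, after padding to 64x64). Strassen reduces 8 recursive multiplications to 7 at each level.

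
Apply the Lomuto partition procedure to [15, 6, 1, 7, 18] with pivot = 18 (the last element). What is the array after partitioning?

Lomuto partition with pivot = 18:

Initial array: [15, 6, 1, 7, 18]

arr[0]=15 <= 18: swap with position 0, array becomes [15, 6, 1, 7, 18]
arr[1]=6 <= 18: swap with position 1, array becomes [15, 6, 1, 7, 18]
arr[2]=1 <= 18: swap with position 2, array becomes [15, 6, 1, 7, 18]
arr[3]=7 <= 18: swap with position 3, array becomes [15, 6, 1, 7, 18]

Place pivot at position 4: [15, 6, 1, 7, 18]
Pivot position: 4

After partitioning with pivot 18, the array becomes [15, 6, 1, 7, 18]. The pivot is placed at index 4. All elements to the left of the pivot are <= 18, and all elements to the right are > 18.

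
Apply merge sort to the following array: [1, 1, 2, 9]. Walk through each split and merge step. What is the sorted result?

Merge sort trace:

Split: [1, 1, 2, 9] -> [1, 1] and [2, 9]
  Split: [1, 1] -> [1] and [1]
  Merge: [1] + [1] -> [1, 1]
  Split: [2, 9] -> [2] and [9]
  Merge: [2] + [9] -> [2, 9]
Merge: [1, 1] + [2, 9] -> [1, 1, 2, 9]

Final sorted array: [1, 1, 2, 9]

The merge sort proceeds by recursively splitting the array and merging sorted halves.
After all merges, the sorted array is [1, 1, 2, 9].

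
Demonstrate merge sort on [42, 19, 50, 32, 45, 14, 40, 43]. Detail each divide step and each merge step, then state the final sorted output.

Merge sort trace:

Split: [42, 19, 50, 32, 45, 14, 40, 43] -> [42, 19, 50, 32] and [45, 14, 40, 43]
  Split: [42, 19, 50, 32] -> [42, 19] and [50, 32]
    Split: [42, 19] -> [42] and [19]
    Merge: [42] + [19] -> [19, 42]
    Split: [50, 32] -> [50] and [32]
    Merge: [50] + [32] -> [32, 50]
  Merge: [19, 42] + [32, 50] -> [19, 32, 42, 50]
  Split: [45, 14, 40, 43] -> [45, 14] and [40, 43]
    Split: [45, 14] -> [45] and [14]
    Merge: [45] + [14] -> [14, 45]
    Split: [40, 43] -> [40] and [43]
    Merge: [40] + [43] -> [40, 43]
  Merge: [14, 45] + [40, 43] -> [14, 40, 43, 45]
Merge: [19, 32, 42, 50] + [14, 40, 43, 45] -> [14, 19, 32, 40, 42, 43, 45, 50]

Final sorted array: [14, 19, 32, 40, 42, 43, 45, 50]

The merge sort proceeds by recursively splitting the array and merging sorted halves.
After all merges, the sorted array is [14, 19, 32, 40, 42, 43, 45, 50].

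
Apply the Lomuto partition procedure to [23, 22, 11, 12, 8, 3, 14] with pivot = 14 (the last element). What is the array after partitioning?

Lomuto partition with pivot = 14:

Initial array: [23, 22, 11, 12, 8, 3, 14]

arr[0]=23 > 14: no swap
arr[1]=22 > 14: no swap
arr[2]=11 <= 14: swap with position 0, array becomes [11, 22, 23, 12, 8, 3, 14]
arr[3]=12 <= 14: swap with position 1, array becomes [11, 12, 23, 22, 8, 3, 14]
arr[4]=8 <= 14: swap with position 2, array becomes [11, 12, 8, 22, 23, 3, 14]
arr[5]=3 <= 14: swap with position 3, array becomes [11, 12, 8, 3, 23, 22, 14]

Place pivot at position 4: [11, 12, 8, 3, 14, 22, 23]
Pivot position: 4

After partitioning with pivot 14, the array becomes [11, 12, 8, 3, 14, 22, 23]. The pivot is placed at index 4. All elements to the left of the pivot are <= 14, and all elements to the right are > 14.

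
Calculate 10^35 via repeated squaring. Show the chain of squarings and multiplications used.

Computing 10^35 by squaring (build up from 10^1; each line after the first costs one multiplication):

10^1 = 10
10^2 = (10^1)^2 = 10^2 = 100
10^4 = (10^2)^2 = 100^2 = 10000
10^8 = (10^4)^2 = 10000^2 = 100000000
10^16 = (10^8)^2 = 100000000^2 = 10000000000000000
10^17 = 10 * 10^16 = 10 * 10000000000000000 = 100000000000000000
10^34 = (10^17)^2 = 100000000000000000^2 = 10000000000000000000000000000000000
10^35 = 10 * 10^34 = 10 * 10000000000000000000000000000000000 = 100000000000000000000000000000000000

Result: 100000000000000000000000000000000000
Multiplications needed: 7 (7 lines after 10^1)

10^35 = 100000000000000000000000000000000000. Using exponentiation by squaring, this requires 7 multiplications. The key idea: if the exponent is even, square the half-power; if odd, multiply by the base once.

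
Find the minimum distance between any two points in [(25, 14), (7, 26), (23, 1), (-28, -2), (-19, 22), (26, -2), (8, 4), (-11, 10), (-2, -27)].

Computing all pairwise distances among 9 points:

d((25, 14), (7, 26)) = 21.6333
d((25, 14), (23, 1)) = 13.1529
d((25, 14), (-28, -2)) = 55.3624
d((25, 14), (-19, 22)) = 44.7214
d((25, 14), (26, -2)) = 16.0312
d((25, 14), (8, 4)) = 19.7231
d((25, 14), (-11, 10)) = 36.2215
d((25, 14), (-2, -27)) = 49.0918
d((7, 26), (23, 1)) = 29.6816
d((7, 26), (-28, -2)) = 44.8219
d((7, 26), (-19, 22)) = 26.3059
d((7, 26), (26, -2)) = 33.8378
d((7, 26), (8, 4)) = 22.0227
d((7, 26), (-11, 10)) = 24.0832
d((7, 26), (-2, -27)) = 53.7587
d((23, 1), (-28, -2)) = 51.0882
d((23, 1), (-19, 22)) = 46.9574
d((23, 1), (26, -2)) = 4.2426 <-- minimum
d((23, 1), (8, 4)) = 15.2971
d((23, 1), (-11, 10)) = 35.171
d((23, 1), (-2, -27)) = 37.5366
d((-28, -2), (-19, 22)) = 25.632
d((-28, -2), (26, -2)) = 54.0
d((-28, -2), (8, 4)) = 36.4966
d((-28, -2), (-11, 10)) = 20.8087
d((-28, -2), (-2, -27)) = 36.0694
d((-19, 22), (26, -2)) = 51.0
d((-19, 22), (8, 4)) = 32.45
d((-19, 22), (-11, 10)) = 14.4222
d((-19, 22), (-2, -27)) = 51.8652
d((26, -2), (8, 4)) = 18.9737
d((26, -2), (-11, 10)) = 38.8973
d((26, -2), (-2, -27)) = 37.5366
d((8, 4), (-11, 10)) = 19.9249
d((8, 4), (-2, -27)) = 32.573
d((-11, 10), (-2, -27)) = 38.0789

Closest pair: (23, 1) and (26, -2) with distance 4.2426

The closest pair is (23, 1) and (26, -2) with Euclidean distance 4.2426. For 9 points, brute-force pairwise comparison is shown above. For large n, the divide-and-conquer algorithm (sort by x, recurse on halves, check the dividing strip) achieves O(n log n).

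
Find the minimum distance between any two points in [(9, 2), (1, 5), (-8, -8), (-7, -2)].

Computing all pairwise distances among 4 points:

d((9, 2), (1, 5)) = 8.544
d((9, 2), (-8, -8)) = 19.7231
d((9, 2), (-7, -2)) = 16.4924
d((1, 5), (-8, -8)) = 15.8114
d((1, 5), (-7, -2)) = 10.6301
d((-8, -8), (-7, -2)) = 6.0828 <-- minimum

Closest pair: (-8, -8) and (-7, -2) with distance 6.0828

The closest pair is (-8, -8) and (-7, -2) with Euclidean distance 6.0828. For 4 points, brute-force pairwise comparison is shown above. For large n, the divide-and-conquer algorithm (sort by x, recurse on halves, check the dividing strip) achieves O(n log n).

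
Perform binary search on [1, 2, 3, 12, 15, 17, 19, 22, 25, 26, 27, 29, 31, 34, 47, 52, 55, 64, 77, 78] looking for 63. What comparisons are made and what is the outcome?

Binary search for 63 in [1, 2, 3, 12, 15, 17, 19, 22, 25, 26, 27, 29, 31, 34, 47, 52, 55, 64, 77, 78]:

lo=0, hi=19, mid=9, arr[mid]=26 -> 26 < 63, search right half
lo=10, hi=19, mid=14, arr[mid]=47 -> 47 < 63, search right half
lo=15, hi=19, mid=17, arr[mid]=64 -> 64 > 63, search left half
lo=15, hi=16, mid=15, arr[mid]=52 -> 52 < 63, search right half
lo=16, hi=16, mid=16, arr[mid]=55 -> 55 < 63, search right half
lo=17 > hi=16, target 63 not found

Binary search determines that 63 is not in the array after 5 comparisons. The search space was exhausted without finding the target.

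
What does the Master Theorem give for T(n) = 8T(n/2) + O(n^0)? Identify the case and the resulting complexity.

Master Theorem for T(n) = 8T(n/2) + O(n^0):

a = 8, b = 2, c = 0
log_b(a) = log_2(8) = 3.0000

Case 1: c = 0 < log_2(8) = 3.0000
T(n) = O(n^(log_2 8)) = O(n^3)

For T(n) = 8T(n/2) + O(n^0): log_2(8) = 3.0000. This is Case 1 of the Master Theorem (c < log_b(a), work dominated by leaves), giving O(n^3).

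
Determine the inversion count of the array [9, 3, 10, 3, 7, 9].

Finding inversions in [9, 3, 10, 3, 7, 9]:

(0, 1): arr[0]=9 > arr[1]=3
(0, 3): arr[0]=9 > arr[3]=3
(0, 4): arr[0]=9 > arr[4]=7
(2, 3): arr[2]=10 > arr[3]=3
(2, 4): arr[2]=10 > arr[4]=7
(2, 5): arr[2]=10 > arr[5]=9

Total inversions: 6

The array has 6 inversion(s): (0,1), (0,3), (0,4), (2,3), (2,4), (2,5). Each pair (i,j) satisfies i < j and arr[i] > arr[j].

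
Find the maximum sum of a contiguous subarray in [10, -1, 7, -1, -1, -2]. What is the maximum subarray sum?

Using Kadane's algorithm on [10, -1, 7, -1, -1, -2]:

Scanning through the array:
Position 1 (value -1): max_ending_here = 9, max_so_far = 10
Position 2 (value 7): max_ending_here = 16, max_so_far = 16
Position 3 (value -1): max_ending_here = 15, max_so_far = 16
Position 4 (value -1): max_ending_here = 14, max_so_far = 16
Position 5 (value -2): max_ending_here = 12, max_so_far = 16

Maximum subarray: [10, -1, 7]
Maximum sum: 16

The maximum subarray is [10, -1, 7] with sum 16. This subarray runs from index 0 to index 2.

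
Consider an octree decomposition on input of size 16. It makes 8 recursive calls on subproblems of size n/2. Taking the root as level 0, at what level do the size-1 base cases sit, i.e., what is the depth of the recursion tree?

For divide and conquer with division factor 2:

Problem sizes at each level:
Level 0: 16
Level 1: 8
Level 2: 4
Level 3: 2
Level 4: 1

The root is level 0 and the size-1 base case is level 4 (the tree spans levels 0 through 4, i.e. 5 levels counting the root), so the depth is the number of divisions: log_2(16) = 4

The recursion tree depth is log_2(16) = 4. At each level, the problem size is divided by 2, so it takes 4 divisions to reduce to a base case of size 1. The algorithm makes 8 recursive calls at each level.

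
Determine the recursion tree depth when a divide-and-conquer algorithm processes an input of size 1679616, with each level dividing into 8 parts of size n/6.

For divide and conquer with division factor 6:

Problem sizes at each level:
Level 0: 1679616
Level 1: 279936
Level 2: 46656
Level 3: 7776
Level 4: 1296
Level 5: 216
Level 6: 36
Level 7: 6
Level 8: 1

The root is level 0 and the size-1 base case is level 8 (the tree spans levels 0 through 8, i.e. 9 levels counting the root), so the depth is the number of divisions: log_6(1679616) = 8

The recursion tree depth is log_6(1679616) = 8. At each level, the problem size is divided by 6, so it takes 8 divisions to reduce to a base case of size 1. The algorithm makes 8 recursive calls at each level.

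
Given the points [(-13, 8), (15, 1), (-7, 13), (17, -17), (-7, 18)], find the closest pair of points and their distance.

Computing all pairwise distances among 5 points:

d((-13, 8), (15, 1)) = 28.8617
d((-13, 8), (-7, 13)) = 7.8102
d((-13, 8), (17, -17)) = 39.0512
d((-13, 8), (-7, 18)) = 11.6619
d((15, 1), (-7, 13)) = 25.0599
d((15, 1), (17, -17)) = 18.1108
d((15, 1), (-7, 18)) = 27.8029
d((-7, 13), (17, -17)) = 38.4187
d((-7, 13), (-7, 18)) = 5.0 <-- minimum
d((17, -17), (-7, 18)) = 42.4382

Closest pair: (-7, 13) and (-7, 18) with distance 5.0

The closest pair is (-7, 13) and (-7, 18) with Euclidean distance 5.0. For 5 points, brute-force pairwise comparison is shown above. For large n, the divide-and-conquer algorithm (sort by x, recurse on halves, check the dividing strip) achieves O(n log n).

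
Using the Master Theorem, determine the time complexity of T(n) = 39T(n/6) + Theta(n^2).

Master Theorem for T(n) = 39T(n/6) + O(n^2):

a = 39, b = 6, c = 2
log_b(a) = log_6(39) = 2.0447

Case 1: c = 2 < log_6(39) = 2.0447
T(n) = O(n^(log_6 39))

For T(n) = 39T(n/6) + O(n^2): log_6(39) = 2.0447. This is Case 1 of the Master Theorem (c < log_b(a), work dominated by leaves), giving O(n^(log_6 39)).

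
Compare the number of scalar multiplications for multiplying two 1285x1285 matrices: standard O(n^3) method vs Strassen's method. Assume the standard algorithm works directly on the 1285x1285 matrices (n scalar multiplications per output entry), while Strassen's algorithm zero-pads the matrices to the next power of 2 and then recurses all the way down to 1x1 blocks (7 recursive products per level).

Matrix multiplication for 1285x1285 matrices:

Strassen's algorithm requires power-of-2 dimensions. Pad 1285x1285 to 2048x2048 (next power of 2).

Standard algorithm: 1285^3 = 2121824125 multiplications
Strassen's algorithm: 7^(log2(2048)) = 7^11 = 1977326743 multiplications
Savings: 2121824125 - 1977326743 = 144497382 multiplications

Standard: 2121824125 multiplications (1285^3). Strassen: 1977326743 multiplications (7^11, after padding to 2048x2048). Strassen reduces 8 recursive multiplications to 7 at each level.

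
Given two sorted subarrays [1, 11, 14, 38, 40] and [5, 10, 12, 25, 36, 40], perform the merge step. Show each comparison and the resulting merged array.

Merging process:

Compare 1 vs 5: take 1 from left. Merged: [1]
Compare 11 vs 5: take 5 from right. Merged: [1, 5]
Compare 11 vs 10: take 10 from right. Merged: [1, 5, 10]
Compare 11 vs 12: take 11 from left. Merged: [1, 5, 10, 11]
Compare 14 vs 12: take 12 from right. Merged: [1, 5, 10, 11, 12]
Compare 14 vs 25: take 14 from left. Merged: [1, 5, 10, 11, 12, 14]
Compare 38 vs 25: take 25 from right. Merged: [1, 5, 10, 11, 12, 14, 25]
Compare 38 vs 36: take 36 from right. Merged: [1, 5, 10, 11, 12, 14, 25, 36]
Compare 38 vs 40: take 38 from left. Merged: [1, 5, 10, 11, 12, 14, 25, 36, 38]
Compare 40 vs 40: take 40 from left. Merged: [1, 5, 10, 11, 12, 14, 25, 36, 38, 40]
Append remaining from right: [40]. Merged: [1, 5, 10, 11, 12, 14, 25, 36, 38, 40, 40]

Final merged array: [1, 5, 10, 11, 12, 14, 25, 36, 38, 40, 40]
Total comparisons: 10

The merged array is [1, 5, 10, 11, 12, 14, 25, 36, 38, 40, 40], requiring 10 comparisons. The merge step runs in O(n) time where n is the total number of elements.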